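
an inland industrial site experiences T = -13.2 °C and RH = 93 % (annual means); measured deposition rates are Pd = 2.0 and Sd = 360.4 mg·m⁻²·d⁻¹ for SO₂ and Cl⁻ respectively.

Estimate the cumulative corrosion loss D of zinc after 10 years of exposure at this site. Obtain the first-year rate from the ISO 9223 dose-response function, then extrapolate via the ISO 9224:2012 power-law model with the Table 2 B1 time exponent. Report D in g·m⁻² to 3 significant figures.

D(10) = 40.2 g·m⁻²

zinc: f(T) = +0.038·(T−10) [T≤10 °C] = -0.8816
  Pd branch = 0.0129·Pd^0.44·e^(0.046·RH+f) = 0.5225 μm/a
  Cl⁻ term: 0.0175·360.4^0.57·exp(0.008·93+0.085·-13.2) = 0.3437
  sum: 0.5225 + 0.3437 → r_corr = 0.8662 μm/a
ISO 9224: D(t) = r_corr · t^b with b = 0.813 (zinc, B1)
  D(10) = 0.8662 × 10^0.813 = 0.8662 × 6.501 = 5.632 μm
  Mass loss = 5.632 μm × 7.14 g/cm³ = 40.21 g·m⁻²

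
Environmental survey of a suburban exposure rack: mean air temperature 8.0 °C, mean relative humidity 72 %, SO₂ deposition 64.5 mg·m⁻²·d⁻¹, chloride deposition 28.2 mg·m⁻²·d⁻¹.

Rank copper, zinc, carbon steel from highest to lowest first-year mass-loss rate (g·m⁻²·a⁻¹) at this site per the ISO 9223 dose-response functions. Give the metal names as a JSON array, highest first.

copper: f(T) = +0.126·(T−10) [T≤10 °C] = -0.2520
  Pd branch = 0.0053·Pd^0.26·e^(0.059·RH+f) = 0.8515 μm/a
  Sd branch = 0.01025·Sd^0.27·e^(0.036·RH+0.049·T) = 0.4991 μm/a
  r_corr = 0.8515 + 0.4991 = 1.351 μm/a
  mass loss = 1.351 μm/a × 8.96 g/cm³ = 12.1 g·m⁻²·a⁻¹
zinc: f(T) = +0.038·(T−10) [T≤10 °C] = -0.0760
  Pd branch = 0.0129·Pd^0.44·e^(0.046·RH+f) = 2.052 μm/a
  Cl⁻ term: 0.0175·28.2^0.57·exp(0.008·72+0.085·8.0) = 0.4122
  r_corr = 2.052 + 0.4122 = 2.464 μm/a
  mass loss = 2.464 μm/a × 7.14 g/cm³ = 17.59 g·m⁻²·a⁻¹
carbon steel: T≤10 °C ⇒ hinge +0.150·(8.0−10) = -0.3000
  Pd branch = 1.77·Pd^0.52·e^(0.02·RH+f) = 48.31 μm/a
  Cl⁻ term: 0.102·28.2^0.62·exp(0.033·72+0.04·8.0) = 11.98
  r_corr = 48.31 + 11.98 = 60.29 μm/a
  mass loss = 60.29 μm/a × 7.85 g/cm³ = 473.3 g·m⁻²·a⁻¹
Ordering by g·m⁻²·a⁻¹: carbon steel (473) > zinc (17.6) > copper (12.1)

["carbon steel", "zinc", "copper"]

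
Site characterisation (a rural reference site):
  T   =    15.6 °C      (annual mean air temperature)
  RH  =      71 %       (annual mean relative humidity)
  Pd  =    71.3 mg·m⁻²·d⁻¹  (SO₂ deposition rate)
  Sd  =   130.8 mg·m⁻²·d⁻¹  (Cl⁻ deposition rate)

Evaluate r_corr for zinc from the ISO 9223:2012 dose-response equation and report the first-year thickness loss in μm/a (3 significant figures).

zinc: T>10 °C ⇒ hinge -0.071·(15.6−10) = -0.3976
  SO₂ term: 0.0129·71.3^0.44·exp(0.046·71-0.3976) = 1.485
  Sd branch = 0.0175·Sd^0.57·e^(0.008·RH+0.085·T) = 1.871 μm/a
  sum: 1.485 + 1.871 → r_corr = 3.356 μm/a

r_corr = 3.36 μm/a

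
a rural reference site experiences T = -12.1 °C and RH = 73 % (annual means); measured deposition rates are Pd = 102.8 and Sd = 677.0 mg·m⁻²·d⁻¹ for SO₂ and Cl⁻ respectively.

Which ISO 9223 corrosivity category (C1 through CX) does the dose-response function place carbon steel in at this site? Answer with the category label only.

C3

carbon steel: T≤10 °C ⇒ hinge +0.150·(-12.1−10) = -3.3150
  SO₂ term: 1.77·102.8^0.52·exp(0.02·73-3.3150) = 3.08
  Sd branch = 0.102·Sd^0.62·e^(0.033·RH+0.04·T) = 39.77 μm/a
  sum: 3.08 + 39.77 → r_corr = 42.85 μm/a
42.9 μm/a falls in (25, 50] for carbon steel → category C3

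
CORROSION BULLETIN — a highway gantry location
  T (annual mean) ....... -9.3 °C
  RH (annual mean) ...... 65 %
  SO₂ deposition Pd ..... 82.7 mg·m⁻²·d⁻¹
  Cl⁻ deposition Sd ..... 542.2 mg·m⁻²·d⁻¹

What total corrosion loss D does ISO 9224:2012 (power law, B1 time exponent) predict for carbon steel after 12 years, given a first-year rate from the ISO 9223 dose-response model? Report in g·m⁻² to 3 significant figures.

carbon steel: f(T) = +0.150·(T−10) [T≤10 °C] = -2.8950
  sulphur-dioxide contribution → 3.568 μm/a
  chloride contribution → 29.77 μm/a
  ⇒ r_corr(carbon steel) = 33.34 μm/a
ISO 9224: D(t) = r_corr · t^b with b = 0.523 (carbon steel, B1)
  D(12) = 33.34 × 12^0.523 = 33.34 × 3.668 = 122.3 μm
  Mass loss = 122.3 μm × 7.85 g/cm³ = 959.9 g·m⁻²

D(12) = 960 g·m⁻²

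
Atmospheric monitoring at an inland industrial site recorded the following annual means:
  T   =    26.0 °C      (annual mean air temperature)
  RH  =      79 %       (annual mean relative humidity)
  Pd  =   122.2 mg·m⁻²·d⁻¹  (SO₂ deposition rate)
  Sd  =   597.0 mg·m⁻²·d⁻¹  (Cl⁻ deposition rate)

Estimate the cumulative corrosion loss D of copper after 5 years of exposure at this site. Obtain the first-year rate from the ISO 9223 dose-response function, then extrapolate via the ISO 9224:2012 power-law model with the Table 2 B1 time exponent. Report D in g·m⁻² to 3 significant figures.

D(5) = 107 g·m⁻²

copper: temperature factor f = -0.080·(16.0) = -1.2800
  SO₂ term: 0.0053·122.2^0.26·exp(0.059·79-1.2800) = 0.5436
  Cl⁻ term: 0.01025·597.0^0.27·exp(0.036·79+0.049·26.0) = 3.537
  sum: 0.5436 + 3.537 → r_corr = 4.081 μm/a
Power-law: D(5) = r_corr · 5^0.667
  D(5) = 4.081 × 5^0.667 = 4.081 × 2.926 = 11.94 μm
  Mass loss = 11.94 μm × 8.96 g/cm³ = 107 g·m⁻²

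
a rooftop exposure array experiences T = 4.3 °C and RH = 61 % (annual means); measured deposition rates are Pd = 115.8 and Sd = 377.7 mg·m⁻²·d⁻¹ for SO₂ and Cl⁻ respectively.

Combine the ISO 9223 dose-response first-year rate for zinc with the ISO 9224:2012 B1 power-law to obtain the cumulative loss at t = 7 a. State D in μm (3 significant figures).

D(7) = 12.6 μm

zinc: temperature factor f = +0.038·(-5.7) = -0.2166
  Pd branch = 0.0129·Pd^0.44·e^(0.046·RH+f) = 1.391 μm/a
  Cl⁻ term: 0.0175·377.7^0.57·exp(0.008·61+0.085·4.3) = 1.21
  r_corr = 1.391 + 1.21 = 2.6 μm/a
Power-law: D(7) = r_corr · 7^0.813
  D(7) = 2.6 × 7^0.813 = 2.6 × 4.865 = 12.65 μm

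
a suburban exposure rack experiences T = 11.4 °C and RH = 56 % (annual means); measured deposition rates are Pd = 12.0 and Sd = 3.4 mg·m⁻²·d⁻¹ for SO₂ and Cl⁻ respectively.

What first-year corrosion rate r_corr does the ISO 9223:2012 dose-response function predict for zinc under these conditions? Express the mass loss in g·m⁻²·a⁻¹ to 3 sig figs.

zinc: f(T) = -0.071·(T−10) [T>10 °C] = -0.0994
  Pd branch = 0.0129·Pd^0.44·e^(0.046·RH+f) = 0.4581 μm/a
  Sd branch = 0.0175·Sd^0.57·e^(0.008·RH+0.085·T) = 0.145 μm/a
  r_corr = 0.4581 + 0.145 = 0.6031 μm/a
Convert to mass loss: 0.6031 μm/a × 7.14 g/cm³ = 4.306 g·m⁻²·a⁻¹

r_corr = 4.31 g·m⁻²·a⁻¹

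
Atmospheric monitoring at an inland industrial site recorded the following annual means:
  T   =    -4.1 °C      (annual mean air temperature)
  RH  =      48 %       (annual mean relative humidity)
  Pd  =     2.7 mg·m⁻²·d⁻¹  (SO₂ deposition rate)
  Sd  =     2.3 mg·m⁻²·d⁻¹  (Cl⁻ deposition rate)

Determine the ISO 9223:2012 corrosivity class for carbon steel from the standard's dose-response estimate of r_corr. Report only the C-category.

carbon steel: temperature factor f = +0.150·(-14.1) = -2.1150
  sulphur-dioxide contribution → 0.9347 μm/a
  chloride contribution → 0.7072 μm/a
  ⇒ r_corr(carbon steel) = 1.642 μm/a
ISO 9223 Table 2 (carbon steel): 1.3 < 1.64 ≤ 25 μm/a ⇒ C2

C2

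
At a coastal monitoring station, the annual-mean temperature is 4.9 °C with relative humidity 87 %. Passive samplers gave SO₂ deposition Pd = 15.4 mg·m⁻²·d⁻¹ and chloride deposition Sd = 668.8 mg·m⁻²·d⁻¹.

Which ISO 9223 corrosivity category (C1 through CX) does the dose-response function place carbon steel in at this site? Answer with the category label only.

carbon steel: T≤10 °C ⇒ hinge +0.150·(4.9−10) = -0.7650
  SO₂ term: 1.77·15.4^0.52·exp(0.02·87-0.7650) = 19.45
  Cl⁻ term: 0.102·668.8^0.62·exp(0.033·87+0.04·4.9) = 123.7
  sum: 19.45 + 123.7 → r_corr = 143.1 μm/a
Category bounds: 80…200 μm/a bracket r_corr ⇒ C5

C5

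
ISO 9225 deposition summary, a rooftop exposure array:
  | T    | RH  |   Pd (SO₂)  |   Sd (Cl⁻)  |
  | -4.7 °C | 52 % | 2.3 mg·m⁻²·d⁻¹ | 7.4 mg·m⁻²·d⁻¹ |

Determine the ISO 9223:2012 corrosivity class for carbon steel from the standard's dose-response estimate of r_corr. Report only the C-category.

C2

carbon steel: f(T) = +0.150·(T−10) [T≤10 °C] = -2.2050
  sulphur-dioxide contribution → 0.8514 μm/a
  chloride contribution → 1.626 μm/a
  ⇒ r_corr(carbon steel) = 2.477 μm/a
ISO 9223 Table 2 (carbon steel): 1.3 < 2.48 ≤ 25 μm/a ⇒ C2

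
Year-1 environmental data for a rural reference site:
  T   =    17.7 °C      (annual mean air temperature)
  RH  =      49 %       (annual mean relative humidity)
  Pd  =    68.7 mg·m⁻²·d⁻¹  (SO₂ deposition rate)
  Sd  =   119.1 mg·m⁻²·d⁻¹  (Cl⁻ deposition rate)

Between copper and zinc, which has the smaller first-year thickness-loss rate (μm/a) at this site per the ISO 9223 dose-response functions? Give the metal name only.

copper

copper: temperature factor f = -0.080·(7.7) = -0.6160
  Pd branch = 0.0053·Pd^0.26·e^(0.059·RH+f) = 0.1548 μm/a
  Sd branch = 0.01025·Sd^0.27·e^(0.036·RH+0.049·T) = 0.5176 μm/a
  sum: 0.1548 + 0.5176 → r_corr = 0.6724 μm/a
zinc: f(T) = -0.071·(T−10) [T>10 °C] = -0.5467
  Pd branch = 0.0129·Pd^0.44·e^(0.046·RH+f) = 0.4574 μm/a
  Sd branch = 0.0175·Sd^0.57·e^(0.008·RH+0.085·T) = 1.778 μm/a
  sum: 0.4574 + 1.778 → r_corr = 2.235 μm/a
Ordering by μm/a: zinc (2.24) > copper (0.672)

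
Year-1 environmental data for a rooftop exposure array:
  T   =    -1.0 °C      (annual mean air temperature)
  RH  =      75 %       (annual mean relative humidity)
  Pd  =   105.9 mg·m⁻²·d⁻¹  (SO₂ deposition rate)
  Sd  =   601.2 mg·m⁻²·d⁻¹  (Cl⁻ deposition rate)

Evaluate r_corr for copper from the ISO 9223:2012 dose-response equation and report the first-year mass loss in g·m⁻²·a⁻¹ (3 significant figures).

r_corr = 10.7 g·m⁻²·a⁻¹

copper: f(T) = +0.126·(T−10) [T≤10 °C] = -1.3860
  Pd branch = 0.0053·Pd^0.26·e^(0.059·RH+f) = 0.372 μm/a
  Sd branch = 0.01025·Sd^0.27·e^(0.036·RH+0.049·T) = 0.8173 μm/a
  r_corr = 0.372 + 0.8173 = 1.189 μm/a
Convert to mass loss: 1.189 μm/a × 8.96 g/cm³ = 10.66 g·m⁻²·a⁻¹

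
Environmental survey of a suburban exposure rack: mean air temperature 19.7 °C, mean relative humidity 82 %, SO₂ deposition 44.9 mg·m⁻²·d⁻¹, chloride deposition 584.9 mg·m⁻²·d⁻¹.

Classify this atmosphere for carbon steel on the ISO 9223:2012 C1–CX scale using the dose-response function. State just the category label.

CX

carbon steel: f(T) = -0.054·(T−10) [T>10 °C] = -0.5238
  sulphur-dioxide contribution → 39.08 μm/a
  chloride contribution → 174.4 μm/a
  ⇒ r_corr(carbon steel) = 213.5 μm/a
Category bounds: 200…700 μm/a bracket r_corr ⇒ CX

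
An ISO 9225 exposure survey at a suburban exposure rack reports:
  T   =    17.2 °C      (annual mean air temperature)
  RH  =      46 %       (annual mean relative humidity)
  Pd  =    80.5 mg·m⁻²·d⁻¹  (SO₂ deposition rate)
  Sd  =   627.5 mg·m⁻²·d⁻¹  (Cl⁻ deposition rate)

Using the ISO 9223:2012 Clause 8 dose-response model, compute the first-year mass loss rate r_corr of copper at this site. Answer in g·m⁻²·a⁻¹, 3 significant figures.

copper: T>10 °C ⇒ hinge -0.080·(17.2−10) = -0.5760
  Pd branch = 0.0053·Pd^0.26·e^(0.059·RH+f) = 0.1407 μm/a
  Sd branch = 0.01025·Sd^0.27·e^(0.036·RH+0.049·T) = 0.7101 μm/a
  sum: 0.1407 + 0.7101 → r_corr = 0.8508 μm/a
Convert to mass loss: 0.8508 μm/a × 8.96 g/cm³ = 7.623 g·m⁻²·a⁻¹

r_corr = 7.62 g·m⁻²·a⁻¹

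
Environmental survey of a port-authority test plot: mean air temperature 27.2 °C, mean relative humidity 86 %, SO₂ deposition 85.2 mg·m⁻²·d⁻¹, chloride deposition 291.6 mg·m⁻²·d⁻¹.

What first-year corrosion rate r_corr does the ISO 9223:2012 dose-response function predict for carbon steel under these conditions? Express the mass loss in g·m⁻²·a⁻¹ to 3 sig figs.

carbon steel: f(T) = -0.054·(T−10) [T>10 °C] = -0.9288
  Pd branch = 1.77·Pd^0.52·e^(0.02·RH+f) = 39.39 μm/a
  Sd branch = 0.102·Sd^0.62·e^(0.033·RH+0.04·T) = 174.5 μm/a
  r_corr = 39.39 + 174.5 = 213.9 μm/a
Convert to mass loss: 213.9 μm/a × 7.85 g/cm³ = 1679 g·m⁻²·a⁻¹

r_corr = 1.68e+03 g·m⁻²·a⁻¹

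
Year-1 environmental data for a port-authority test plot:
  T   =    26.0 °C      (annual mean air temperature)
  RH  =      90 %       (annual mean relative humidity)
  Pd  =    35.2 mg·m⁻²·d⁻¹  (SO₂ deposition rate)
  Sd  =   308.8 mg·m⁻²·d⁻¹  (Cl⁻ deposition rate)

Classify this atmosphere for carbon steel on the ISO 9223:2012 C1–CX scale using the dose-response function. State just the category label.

carbon steel: f(T) = -0.054·(T−10) [T>10 °C] = -0.8640
  Pd branch = 1.77·Pd^0.52·e^(0.02·RH+f) = 28.75 μm/a
  Sd branch = 0.102·Sd^0.62·e^(0.033·RH+0.04·T) = 196.7 μm/a
  sum: 28.75 + 196.7 → r_corr = 225.4 μm/a
Category bounds: 200…700 μm/a bracket r_corr ⇒ CX

CX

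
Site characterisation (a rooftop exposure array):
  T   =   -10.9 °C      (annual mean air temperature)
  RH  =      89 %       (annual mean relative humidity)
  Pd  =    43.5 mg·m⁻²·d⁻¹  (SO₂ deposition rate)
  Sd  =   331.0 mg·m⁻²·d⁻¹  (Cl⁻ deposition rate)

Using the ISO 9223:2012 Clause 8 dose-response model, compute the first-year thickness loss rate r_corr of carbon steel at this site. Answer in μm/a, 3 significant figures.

carbon steel: temperature factor f = +0.150·(-20.9) = -3.1350
  sulphur-dioxide contribution → 3.247 μm/a
  chloride contribution → 45.4 μm/a
  ⇒ r_corr(carbon steel) = 48.65 μm/a

r_corr = 48.6 μm/a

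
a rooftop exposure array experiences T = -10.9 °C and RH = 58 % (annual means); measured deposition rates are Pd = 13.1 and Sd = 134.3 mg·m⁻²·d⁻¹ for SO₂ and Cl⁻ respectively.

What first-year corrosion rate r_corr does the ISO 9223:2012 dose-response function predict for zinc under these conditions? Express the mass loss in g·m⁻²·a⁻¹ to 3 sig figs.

r_corr = 3.15 g·m⁻²·a⁻¹

zinc: temperature factor f = +0.038·(-20.9) = -0.7942
  sulphur-dioxide contribution → 0.2606 μm/a
  chloride contribution → 0.18 μm/a
  ⇒ r_corr(zinc) = 0.4406 μm/a
Convert to mass loss: 0.4406 μm/a × 7.14 g/cm³ = 3.146 g·m⁻²·a⁻¹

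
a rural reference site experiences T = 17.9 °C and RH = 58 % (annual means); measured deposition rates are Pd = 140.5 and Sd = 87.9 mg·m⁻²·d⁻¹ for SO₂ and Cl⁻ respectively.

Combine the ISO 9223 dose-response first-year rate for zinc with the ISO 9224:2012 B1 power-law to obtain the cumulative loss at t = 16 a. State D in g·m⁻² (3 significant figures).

zinc: f(T) = -0.071·(T−10) [T>10 °C] = -0.5609
  Pd branch = 0.0129·Pd^0.44·e^(0.046·RH+f) = 0.9347 μm/a
  Sd branch = 0.0175·Sd^0.57·e^(0.008·RH+0.085·T) = 1.635 μm/a
  r_corr = 0.9347 + 1.635 = 2.569 μm/a
Long-term exponent b (ISO 9224 Table 2, B1) = 0.813
  D(16) = 2.569 × 16^0.813 = 2.569 × 9.527 = 24.48 μm
  Mass loss = 24.48 μm × 7.14 g/cm³ = 174.8 g·m⁻²

D(16) = 175 g·m⁻²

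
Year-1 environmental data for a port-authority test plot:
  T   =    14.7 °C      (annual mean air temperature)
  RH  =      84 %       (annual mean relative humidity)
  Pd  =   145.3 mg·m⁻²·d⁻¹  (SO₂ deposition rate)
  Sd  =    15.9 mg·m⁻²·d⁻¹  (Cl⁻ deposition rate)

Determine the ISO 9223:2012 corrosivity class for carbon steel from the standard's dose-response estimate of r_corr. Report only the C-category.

carbon steel: T>10 °C ⇒ hinge -0.054·(14.7−10) = -0.2538
  SO₂ term: 1.77·145.3^0.52·exp(0.02·84-0.2538) = 98.12
  Sd branch = 0.102·Sd^0.62·e^(0.033·RH+0.04·T) = 16.32 μm/a
  r_corr = 98.12 + 16.32 = 114.4 μm/a
ISO 9223 Table 2 (carbon steel): 80 < 114 ≤ 200 μm/a ⇒ C5

C5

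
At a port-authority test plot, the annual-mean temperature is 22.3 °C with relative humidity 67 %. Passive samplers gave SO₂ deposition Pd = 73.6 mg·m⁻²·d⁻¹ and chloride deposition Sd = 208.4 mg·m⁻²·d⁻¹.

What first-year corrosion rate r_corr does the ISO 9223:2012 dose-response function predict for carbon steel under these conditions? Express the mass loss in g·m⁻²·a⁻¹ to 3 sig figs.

carbon steel: temperature factor f = -0.054·(12.3) = -0.6642
  Pd branch = 1.77·Pd^0.52·e^(0.02·RH+f) = 32.53 μm/a
  Cl⁻ term: 0.102·208.4^0.62·exp(0.033·67+0.04·22.3) = 62.22
  r_corr = 32.53 + 62.22 = 94.75 μm/a
Convert to mass loss: 94.75 μm/a × 7.85 g/cm³ = 743.8 g·m⁻²·a⁻¹

r_corr = 744 g·m⁻²·a⁻¹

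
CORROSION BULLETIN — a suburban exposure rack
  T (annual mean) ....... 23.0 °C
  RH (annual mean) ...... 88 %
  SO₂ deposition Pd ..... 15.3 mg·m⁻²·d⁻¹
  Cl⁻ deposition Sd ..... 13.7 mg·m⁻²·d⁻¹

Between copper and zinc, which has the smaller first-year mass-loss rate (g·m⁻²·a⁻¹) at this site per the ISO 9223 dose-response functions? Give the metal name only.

zinc

copper: f(T) = -0.080·(T−10) [T>10 °C] = -1.0400
  SO₂ term: 0.0053·15.3^0.26·exp(0.059·88-1.0400) = 0.6847
  Cl⁻ term: 0.01025·13.7^0.27·exp(0.036·88+0.049·23.0) = 1.524
  r_corr = 0.6847 + 1.524 = 2.208 μm/a
  mass loss = 2.208 μm/a × 8.96 g/cm³ = 19.79 g·m⁻²·a⁻¹
zinc: T>10 °C ⇒ hinge -0.071·(23.0−10) = -0.9230
  SO₂ term: 0.0129·15.3^0.44·exp(0.046·88-0.9230) = 0.975
  Sd branch = 0.0175·Sd^0.57·e^(0.008·RH+0.085·T) = 1.111 μm/a
  r_corr = 0.975 + 1.111 = 2.086 μm/a
  mass loss = 2.086 μm/a × 7.14 g/cm³ = 14.9 g·m⁻²·a⁻¹
Ordering by g·m⁻²·a⁻¹: copper (19.8) > zinc (14.9)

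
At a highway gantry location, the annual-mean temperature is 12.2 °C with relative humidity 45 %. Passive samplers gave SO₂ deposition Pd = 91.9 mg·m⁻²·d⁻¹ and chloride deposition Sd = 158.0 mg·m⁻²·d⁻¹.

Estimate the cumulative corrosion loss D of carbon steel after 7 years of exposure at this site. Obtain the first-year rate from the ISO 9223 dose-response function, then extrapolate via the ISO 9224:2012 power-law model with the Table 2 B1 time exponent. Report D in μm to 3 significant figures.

carbon steel: temperature factor f = -0.054·(2.2) = -0.1188
  sulphur-dioxide contribution → 40.57 μm/a
  chloride contribution → 16.93 μm/a
  ⇒ r_corr(carbon steel) = 57.5 μm/a
Long-term exponent b (ISO 9224 Table 2, B1) = 0.523
  D(7) = 57.5 × 7^0.523 = 57.5 × 2.767 = 159.1 μm

D(7) = 159 μm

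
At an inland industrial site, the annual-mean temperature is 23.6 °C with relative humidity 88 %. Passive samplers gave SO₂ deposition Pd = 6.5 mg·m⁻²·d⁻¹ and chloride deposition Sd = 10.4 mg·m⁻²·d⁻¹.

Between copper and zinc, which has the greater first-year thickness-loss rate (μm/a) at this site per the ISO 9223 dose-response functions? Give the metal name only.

copper: temperature factor f = -0.080·(13.6) = -1.0880
  sulphur-dioxide contribution → 0.5224 μm/a
  chloride contribution → 1.457 μm/a
  total first-year rate 1.979 μm/a
zinc: T>10 °C ⇒ hinge -0.071·(23.6−10) = -0.9656
  sulphur-dioxide contribution → 0.6411 μm/a
  chloride contribution → 0.9993 μm/a
  ⇒ r_corr(zinc) = 1.64 μm/a
Ordering by μm/a: copper (1.98) > zinc (1.64)

copper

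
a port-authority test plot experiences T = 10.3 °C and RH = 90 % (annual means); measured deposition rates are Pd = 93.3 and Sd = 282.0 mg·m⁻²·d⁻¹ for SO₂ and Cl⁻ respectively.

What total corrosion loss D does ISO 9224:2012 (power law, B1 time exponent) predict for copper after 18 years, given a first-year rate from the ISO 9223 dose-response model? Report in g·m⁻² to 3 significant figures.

D(18) = 332 g·m⁻²

copper: T>10 °C ⇒ hinge -0.080·(10.3−10) = -0.0240
  SO₂ term: 0.0053·93.3^0.26·exp(0.059·90-0.0240) = 3.405
  Sd branch = 0.01025·Sd^0.27·e^(0.036·RH+0.049·T) = 1.989 μm/a
  sum: 3.405 + 1.989 → r_corr = 5.394 μm/a
ISO 9224: D(t) = r_corr · t^b with b = 0.667 (copper, B1)
  D(18) = 5.394 × 18^0.667 = 5.394 × 6.875 = 37.08 μm
  Mass loss = 37.08 μm × 8.96 g/cm³ = 332.3 g·m⁻²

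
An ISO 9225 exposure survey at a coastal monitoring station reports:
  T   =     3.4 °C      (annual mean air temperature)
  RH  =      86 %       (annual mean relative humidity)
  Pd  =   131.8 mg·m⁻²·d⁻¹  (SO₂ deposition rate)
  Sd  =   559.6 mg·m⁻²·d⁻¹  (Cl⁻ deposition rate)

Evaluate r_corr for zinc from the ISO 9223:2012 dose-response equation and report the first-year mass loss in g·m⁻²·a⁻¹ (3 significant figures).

r_corr = 44.3 g·m⁻²·a⁻¹

zinc: temperature factor f = +0.038·(-6.6) = -0.2508
  sulphur-dioxide contribution → 4.493 μm/a
  chloride contribution → 1.713 μm/a
  ⇒ r_corr(zinc) = 6.205 μm/a
Convert to mass loss: 6.205 μm/a × 7.14 g/cm³ = 44.3 g·m⁻²·a⁻¹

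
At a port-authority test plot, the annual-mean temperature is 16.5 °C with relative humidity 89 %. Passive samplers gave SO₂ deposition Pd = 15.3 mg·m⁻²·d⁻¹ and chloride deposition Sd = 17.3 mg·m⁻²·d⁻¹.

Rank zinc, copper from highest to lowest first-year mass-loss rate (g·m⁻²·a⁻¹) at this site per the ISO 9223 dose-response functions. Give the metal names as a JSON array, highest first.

zinc: temperature factor f = -0.071·(6.5) = -0.4615
  Pd branch = 0.0129·Pd^0.44·e^(0.046·RH+f) = 1.62 μm/a
  Cl⁻ term: 0.0175·17.3^0.57·exp(0.008·89+0.085·16.5) = 0.7363
  sum: 1.62 + 0.7363 → r_corr = 2.356 μm/a
  mass loss = 2.356 μm/a × 7.14 g/cm³ = 16.82 g·m⁻²·a⁻¹
copper: temperature factor f = -0.080·(6.5) = -0.5200
  SO₂ term: 0.0053·15.3^0.26·exp(0.059·89-0.5200) = 1.222
  Sd branch = 0.01025·Sd^0.27·e^(0.036·RH+0.049·T) = 1.223 μm/a
  r_corr = 1.222 + 1.223 = 2.445 μm/a
  mass loss = 2.445 μm/a × 8.96 g/cm³ = 21.91 g·m⁻²·a⁻¹
Ordering by g·m⁻²·a⁻¹: copper (21.9) > zinc (16.8)

["copper", "zinc"]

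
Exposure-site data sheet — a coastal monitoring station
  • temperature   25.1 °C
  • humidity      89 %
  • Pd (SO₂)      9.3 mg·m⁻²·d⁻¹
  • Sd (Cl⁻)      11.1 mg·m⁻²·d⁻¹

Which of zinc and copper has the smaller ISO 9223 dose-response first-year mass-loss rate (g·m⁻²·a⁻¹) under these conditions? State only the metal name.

zinc

zinc: f(T) = -0.071·(T−10) [T>10 °C] = -1.0721
  sulphur-dioxide contribution → 0.7065 μm/a
  chloride contribution → 1.188 μm/a
  total first-year rate 1.894 μm/a
  mass loss = 1.894 μm/a × 7.14 g/cm³ = 13.52 g·m⁻²·a⁻¹
copper: T>10 °C ⇒ hinge -0.080·(25.1−10) = -1.2080
  sulphur-dioxide contribution → 0.5394 μm/a
  chloride contribution → 1.654 μm/a
  total first-year rate 2.194 μm/a
  mass loss = 2.194 μm/a × 8.96 g/cm³ = 19.65 g·m⁻²·a⁻¹
Ordering by g·m⁻²·a⁻¹: copper (19.7) > zinc (13.5)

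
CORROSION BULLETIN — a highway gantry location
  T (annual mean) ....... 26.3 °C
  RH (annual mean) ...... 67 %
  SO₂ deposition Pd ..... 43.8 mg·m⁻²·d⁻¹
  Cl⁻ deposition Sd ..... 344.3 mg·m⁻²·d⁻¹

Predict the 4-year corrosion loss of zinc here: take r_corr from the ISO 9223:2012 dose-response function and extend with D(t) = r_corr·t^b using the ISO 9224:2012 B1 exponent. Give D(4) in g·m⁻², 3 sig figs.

D(4) = 182 g·m⁻²

zinc: temperature factor f = -0.071·(16.3) = -1.1573
  sulphur-dioxide contribution → 0.4664 μm/a
  chloride contribution → 7.812 μm/a
  ⇒ r_corr(zinc) = 8.278 μm/a
Long-term exponent b (ISO 9224 Table 2, B1) = 0.813
  D(4) = 8.278 × 4^0.813 = 8.278 × 3.087 = 25.55 μm
  Mass loss = 25.55 μm × 7.14 g/cm³ = 182.4 g·m⁻²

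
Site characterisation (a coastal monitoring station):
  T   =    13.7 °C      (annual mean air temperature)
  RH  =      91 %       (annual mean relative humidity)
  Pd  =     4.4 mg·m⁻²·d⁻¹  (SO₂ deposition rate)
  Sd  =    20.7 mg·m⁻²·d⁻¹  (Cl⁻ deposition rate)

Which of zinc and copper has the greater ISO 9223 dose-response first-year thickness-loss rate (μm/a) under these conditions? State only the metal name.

copper

zinc: f(T) = -0.071·(T−10) [T>10 °C] = -0.2627
  SO₂ term: 0.0129·4.4^0.44·exp(0.046·91-0.2627) = 1.252
  Sd branch = 0.0175·Sd^0.57·e^(0.008·RH+0.085·T) = 0.6532 μm/a
  r_corr = 1.252 + 0.6532 = 1.905 μm/a
copper: T>10 °C ⇒ hinge -0.080·(13.7−10) = -0.2960
  SO₂ term: 0.0053·4.4^0.26·exp(0.059·91-0.2960) = 1.244
  Cl⁻ term: 0.01025·20.7^0.27·exp(0.036·91+0.049·13.7) = 1.203
  sum: 1.244 + 1.203 → r_corr = 2.447 μm/a
Ordering by μm/a: copper (2.45) > zinc (1.91)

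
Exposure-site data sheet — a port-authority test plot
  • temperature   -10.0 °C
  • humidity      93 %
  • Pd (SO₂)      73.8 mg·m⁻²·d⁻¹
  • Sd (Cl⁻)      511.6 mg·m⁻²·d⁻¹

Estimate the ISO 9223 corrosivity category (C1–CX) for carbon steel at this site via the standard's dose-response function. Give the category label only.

carbon steel: f(T) = +0.150·(T−10) [T≤10 °C] = -3.0000
  Pd branch = 1.77·Pd^0.52·e^(0.02·RH+f) = 5.3 μm/a
  Sd branch = 0.102·Sd^0.62·e^(0.033·RH+0.04·T) = 70.35 μm/a
  sum: 5.3 + 70.35 → r_corr = 75.65 μm/a
75.7 μm/a falls in (50, 80] for carbon steel → category C4

C4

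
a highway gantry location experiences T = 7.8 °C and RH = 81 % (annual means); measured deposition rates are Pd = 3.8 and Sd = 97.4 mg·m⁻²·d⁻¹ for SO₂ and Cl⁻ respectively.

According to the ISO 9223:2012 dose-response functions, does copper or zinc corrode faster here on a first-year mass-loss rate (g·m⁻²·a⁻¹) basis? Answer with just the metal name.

copper

copper: T≤10 °C ⇒ hinge +0.126·(7.8−10) = -0.2772
  SO₂ term: 0.0053·3.8^0.26·exp(0.059·81-0.2772) = 0.6763
  Sd branch = 0.01025·Sd^0.27·e^(0.036·RH+0.049·T) = 0.955 μm/a
  sum: 0.6763 + 0.955 → r_corr = 1.631 μm/a
  mass loss = 1.631 μm/a × 8.96 g/cm³ = 14.62 g·m⁻²·a⁻¹
zinc: f(T) = +0.038·(T−10) [T≤10 °C] = -0.0836
  SO₂ term: 0.0129·3.8^0.44·exp(0.046·81-0.0836) = 0.8863
  Cl⁻ term: 0.0175·97.4^0.57·exp(0.008·81+0.085·7.8) = 0.8828
  r_corr = 0.8863 + 0.8828 = 1.769 μm/a
  mass loss = 1.769 μm/a × 7.14 g/cm³ = 12.63 g·m⁻²·a⁻¹
Ordering by g·m⁻²·a⁻¹: copper (14.6) > zinc (12.6)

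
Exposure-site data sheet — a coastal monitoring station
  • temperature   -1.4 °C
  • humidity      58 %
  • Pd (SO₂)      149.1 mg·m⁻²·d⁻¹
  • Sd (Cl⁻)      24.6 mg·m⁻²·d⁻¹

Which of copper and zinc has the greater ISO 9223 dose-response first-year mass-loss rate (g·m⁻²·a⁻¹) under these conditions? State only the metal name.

copper: T≤10 °C ⇒ hinge +0.126·(-1.4−10) = -1.4364
  Pd branch = 0.0053·Pd^0.26·e^(0.059·RH+f) = 0.1418 μm/a
  Cl⁻ term: 0.01025·24.6^0.27·exp(0.036·58+0.049·-1.4) = 0.1834
  sum: 0.1418 + 0.1834 → r_corr = 0.3252 μm/a
  mass loss = 0.3252 μm/a × 8.96 g/cm³ = 2.913 g·m⁻²·a⁻¹
zinc: temperature factor f = +0.038·(-11.4) = -0.4332
  SO₂ term: 0.0129·149.1^0.44·exp(0.046·58-0.4332) = 1.09
  Cl⁻ term: 0.0175·24.6^0.57·exp(0.008·58+0.085·-1.4) = 0.1534
  sum: 1.09 + 0.1534 → r_corr = 1.243 μm/a
  mass loss = 1.243 μm/a × 7.14 g/cm³ = 8.879 g·m⁻²·a⁻¹
Ordering by g·m⁻²·a⁻¹: zinc (8.88) > copper (2.91)

zinc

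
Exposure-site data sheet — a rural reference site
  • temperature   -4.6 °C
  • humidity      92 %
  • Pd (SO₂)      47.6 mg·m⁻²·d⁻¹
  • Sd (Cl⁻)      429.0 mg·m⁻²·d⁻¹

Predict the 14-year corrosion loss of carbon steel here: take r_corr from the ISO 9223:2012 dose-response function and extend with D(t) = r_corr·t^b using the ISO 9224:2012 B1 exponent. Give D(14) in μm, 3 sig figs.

carbon steel: temperature factor f = +0.150·(-14.6) = -2.1900
  sulphur-dioxide contribution → 9.297 μm/a
  chloride contribution → 75.74 μm/a
  total first-year rate 85.04 μm/a
ISO 9224: D(t) = r_corr · t^b with b = 0.523 (carbon steel, B1)
  D(14) = 85.04 × 14^0.523 = 85.04 × 3.976 = 338.1 μm

D(14) = 338 μm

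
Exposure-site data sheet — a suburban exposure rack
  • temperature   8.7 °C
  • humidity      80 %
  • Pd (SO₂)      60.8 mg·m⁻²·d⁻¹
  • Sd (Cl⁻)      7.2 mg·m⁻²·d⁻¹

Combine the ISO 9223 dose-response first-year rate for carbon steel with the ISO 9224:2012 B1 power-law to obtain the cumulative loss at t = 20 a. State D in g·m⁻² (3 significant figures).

carbon steel: T≤10 °C ⇒ hinge +0.150·(8.7−10) = -0.1950
  Pd branch = 1.77·Pd^0.52·e^(0.02·RH+f) = 61.06 μm/a
  Cl⁻ term: 0.102·7.2^0.62·exp(0.033·80+0.04·8.7) = 6.884
  sum: 61.06 + 6.884 → r_corr = 67.95 μm/a
ISO 9224: D(t) = r_corr · t^b with b = 0.523 (carbon steel, B1)
  D(20) = 67.95 × 20^0.523 = 67.95 × 4.791 = 325.5 μm
  Mass loss = 325.5 μm × 7.85 g/cm³ = 2556 g·m⁻²

D(20) = 2.56e+03 g·m⁻²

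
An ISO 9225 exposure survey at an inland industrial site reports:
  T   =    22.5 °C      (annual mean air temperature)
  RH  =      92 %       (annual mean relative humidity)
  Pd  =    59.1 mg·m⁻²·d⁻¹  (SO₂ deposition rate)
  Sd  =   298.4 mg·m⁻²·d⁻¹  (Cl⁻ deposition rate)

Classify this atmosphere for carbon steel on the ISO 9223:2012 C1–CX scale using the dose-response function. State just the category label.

CX

carbon steel: T>10 °C ⇒ hinge -0.054·(22.5−10) = -0.6750
  sulphur-dioxide contribution → 47.33 μm/a
  chloride contribution → 178.8 μm/a
  total first-year rate 226.1 μm/a
Category bounds: 200…700 μm/a bracket r_corr ⇒ CX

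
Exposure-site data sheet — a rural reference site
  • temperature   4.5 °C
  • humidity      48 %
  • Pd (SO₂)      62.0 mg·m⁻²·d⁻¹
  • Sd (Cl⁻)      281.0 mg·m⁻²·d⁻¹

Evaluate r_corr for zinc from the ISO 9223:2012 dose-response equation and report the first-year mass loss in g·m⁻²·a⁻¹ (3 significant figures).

zinc: f(T) = +0.038·(T−10) [T≤10 °C] = -0.2090
  Pd branch = 0.0129·Pd^0.44·e^(0.046·RH+f) = 0.5853 μm/a
  Cl⁻ term: 0.0175·281.0^0.57·exp(0.008·48+0.085·4.5) = 0.9369
  sum: 0.5853 + 0.9369 → r_corr = 1.522 μm/a
Convert to mass loss: 1.522 μm/a × 7.14 g/cm³ = 10.87 g·m⁻²·a⁻¹

r_corr = 10.9 g·m⁻²·a⁻¹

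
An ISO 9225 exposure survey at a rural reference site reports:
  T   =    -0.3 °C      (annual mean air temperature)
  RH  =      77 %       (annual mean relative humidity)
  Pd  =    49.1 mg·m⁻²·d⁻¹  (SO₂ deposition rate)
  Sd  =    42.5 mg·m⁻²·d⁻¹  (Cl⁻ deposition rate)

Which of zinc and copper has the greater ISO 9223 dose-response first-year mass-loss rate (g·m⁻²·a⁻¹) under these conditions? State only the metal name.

zinc

zinc: temperature factor f = +0.038·(-10.3) = -0.3914
  sulphur-dioxide contribution → 1.671 μm/a
  chloride contribution → 0.2677 μm/a
  total first-year rate 1.939 μm/a
  mass loss = 1.939 μm/a × 7.14 g/cm³ = 13.84 g·m⁻²·a⁻¹
copper: f(T) = +0.126·(T−10) [T≤10 °C] = -1.2978
  sulphur-dioxide contribution → 0.3744 μm/a
  chloride contribution → 0.4445 μm/a
  total first-year rate 0.8189 μm/a
  mass loss = 0.8189 μm/a × 8.96 g/cm³ = 7.337 g·m⁻²·a⁻¹
Ordering by g·m⁻²·a⁻¹: zinc (13.8) > copper (7.34)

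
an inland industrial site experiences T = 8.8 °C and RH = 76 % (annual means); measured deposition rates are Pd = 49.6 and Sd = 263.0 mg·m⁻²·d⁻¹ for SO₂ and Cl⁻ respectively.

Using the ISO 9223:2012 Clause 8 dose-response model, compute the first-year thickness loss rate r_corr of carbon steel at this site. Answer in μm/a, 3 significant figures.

r_corr = 108 μm/a

carbon steel: temperature factor f = +0.150·(-1.2) = -0.1800
  SO₂ term: 1.77·49.6^0.52·exp(0.02·76-0.1800) = 51.47
  Sd branch = 0.102·Sd^0.62·e^(0.033·RH+0.04·T) = 56.37 μm/a
  sum: 51.47 + 56.37 → r_corr = 107.8 μm/a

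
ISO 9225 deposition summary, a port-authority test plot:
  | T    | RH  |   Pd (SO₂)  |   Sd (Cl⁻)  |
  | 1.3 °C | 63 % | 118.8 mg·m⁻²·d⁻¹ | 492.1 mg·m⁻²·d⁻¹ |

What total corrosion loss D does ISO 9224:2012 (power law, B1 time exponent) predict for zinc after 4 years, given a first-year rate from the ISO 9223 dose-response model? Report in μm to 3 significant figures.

D(4) = 7.66 μm

zinc: f(T) = +0.038·(T−10) [T≤10 °C] = -0.3306
  SO₂ term: 0.0129·118.8^0.44·exp(0.046·63-0.3306) = 1.376
  Cl⁻ term: 0.0175·492.1^0.57·exp(0.008·63+0.085·1.3) = 1.108
  sum: 1.376 + 1.108 → r_corr = 2.483 μm/a
Long-term exponent b (ISO 9224 Table 2, B1) = 0.813
  D(4) = 2.483 × 4^0.813 = 2.483 × 3.087 = 7.665 μm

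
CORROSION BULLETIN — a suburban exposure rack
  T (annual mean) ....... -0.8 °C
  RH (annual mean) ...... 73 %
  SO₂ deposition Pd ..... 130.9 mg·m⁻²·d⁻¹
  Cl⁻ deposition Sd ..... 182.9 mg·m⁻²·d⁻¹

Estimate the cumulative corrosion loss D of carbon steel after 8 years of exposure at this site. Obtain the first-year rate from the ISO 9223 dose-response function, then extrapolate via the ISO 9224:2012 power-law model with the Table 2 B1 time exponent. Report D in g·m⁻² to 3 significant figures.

carbon steel: temperature factor f = +0.150·(-10.8) = -1.6200
  SO₂ term: 1.77·130.9^0.52·exp(0.02·73-1.6200) = 19.02
  Sd branch = 0.102·Sd^0.62·e^(0.033·RH+0.04·T) = 27.76 μm/a
  r_corr = 19.02 + 27.76 = 46.79 μm/a
ISO 9224: D(t) = r_corr · t^b with b = 0.523 (carbon steel, B1)
  D(8) = 46.79 × 8^0.523 = 46.79 × 2.967 = 138.8 μm
  Mass loss = 138.8 μm × 7.85 g/cm³ = 1090 g·m⁻²

D(8) = 1.09e+03 g·m⁻²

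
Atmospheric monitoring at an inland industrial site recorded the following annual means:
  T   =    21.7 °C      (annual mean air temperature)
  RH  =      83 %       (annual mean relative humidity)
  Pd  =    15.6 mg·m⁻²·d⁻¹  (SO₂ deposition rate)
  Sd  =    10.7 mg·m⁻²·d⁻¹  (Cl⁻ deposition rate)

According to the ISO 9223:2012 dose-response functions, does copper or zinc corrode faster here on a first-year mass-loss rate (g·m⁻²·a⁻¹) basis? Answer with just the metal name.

copper: f(T) = -0.080·(T−10) [T>10 °C] = -0.9360
  SO₂ term: 0.0053·15.6^0.26·exp(0.059·83-0.9360) = 0.5685
  Sd branch = 0.01025·Sd^0.27·e^(0.036·RH+0.049·T) = 1.117 μm/a
  r_corr = 0.5685 + 1.117 = 1.686 μm/a
  mass loss = 1.686 μm/a × 8.96 g/cm³ = 15.1 g·m⁻²·a⁻¹
zinc: f(T) = -0.071·(T−10) [T>10 °C] = -0.8307
  Pd branch = 0.0129·Pd^0.44·e^(0.046·RH+f) = 0.8569 μm/a
  Sd branch = 0.0175·Sd^0.57·e^(0.008·RH+0.085·T) = 0.8303 μm/a
  r_corr = 0.8569 + 0.8303 = 1.687 μm/a
  mass loss = 1.687 μm/a × 7.14 g/cm³ = 12.05 g·m⁻²·a⁻¹
Ordering by g·m⁻²·a⁻¹: copper (15.1) > zinc (12)

copper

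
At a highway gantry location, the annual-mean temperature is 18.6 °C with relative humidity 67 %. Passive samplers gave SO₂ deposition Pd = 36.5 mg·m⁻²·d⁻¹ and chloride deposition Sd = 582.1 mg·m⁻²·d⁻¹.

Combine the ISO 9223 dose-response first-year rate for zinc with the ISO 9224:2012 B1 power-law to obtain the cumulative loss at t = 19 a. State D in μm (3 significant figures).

zinc: temperature factor f = -0.071·(8.6) = -0.6106
  SO₂ term: 0.0129·36.5^0.44·exp(0.046·67-0.6106) = 0.7436
  Sd branch = 0.0175·Sd^0.57·e^(0.008·RH+0.085·T) = 5.476 μm/a
  r_corr = 0.7436 + 5.476 = 6.22 μm/a
ISO 9224: D(t) = r_corr · t^b with b = 0.813 (zinc, B1)
  D(19) = 6.22 × 19^0.813 = 6.22 × 10.96 = 68.14 μm

D(19) = 68.1 μm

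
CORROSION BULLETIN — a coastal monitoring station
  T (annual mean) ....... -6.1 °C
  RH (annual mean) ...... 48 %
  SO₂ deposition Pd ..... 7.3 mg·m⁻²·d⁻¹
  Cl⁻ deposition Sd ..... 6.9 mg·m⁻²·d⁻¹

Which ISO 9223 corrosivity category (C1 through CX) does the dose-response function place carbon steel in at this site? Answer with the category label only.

C2

carbon steel: T≤10 °C ⇒ hinge +0.150·(-6.1−10) = -2.4150
  SO₂ term: 1.77·7.3^0.52·exp(0.02·48-2.4150) = 1.161
  Sd branch = 0.102·Sd^0.62·e^(0.033·RH+0.04·T) = 1.29 μm/a
  r_corr = 1.161 + 1.29 = 2.452 μm/a
ISO 9223 Table 2 (carbon steel): 1.3 < 2.45 ≤ 25 μm/a ⇒ C2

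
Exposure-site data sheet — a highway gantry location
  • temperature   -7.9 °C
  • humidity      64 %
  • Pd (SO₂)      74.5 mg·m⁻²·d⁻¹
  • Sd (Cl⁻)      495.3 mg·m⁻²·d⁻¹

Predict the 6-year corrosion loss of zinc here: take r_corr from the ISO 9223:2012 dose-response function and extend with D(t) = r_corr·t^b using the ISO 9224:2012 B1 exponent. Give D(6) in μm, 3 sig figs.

zinc: T≤10 °C ⇒ hinge +0.038·(-7.9−10) = -0.6802
  sulphur-dioxide contribution → 0.827 μm/a
  chloride contribution → 0.5127 μm/a
  total first-year rate 1.34 μm/a
ISO 9224: D(t) = r_corr · t^b with b = 0.813 (zinc, B1)
  D(6) = 1.34 × 6^0.813 = 1.34 × 4.292 = 5.749 μm

D(6) = 5.75 μm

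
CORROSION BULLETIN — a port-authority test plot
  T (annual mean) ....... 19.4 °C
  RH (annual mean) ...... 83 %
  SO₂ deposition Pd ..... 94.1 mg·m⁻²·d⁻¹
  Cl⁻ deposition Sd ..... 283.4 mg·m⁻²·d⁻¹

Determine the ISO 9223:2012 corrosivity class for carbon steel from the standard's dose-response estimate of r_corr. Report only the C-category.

carbon steel: f(T) = -0.054·(T−10) [T>10 °C] = -0.5076
  sulphur-dioxide contribution → 59.53 μm/a
  chloride contribution → 113.7 μm/a
  total first-year rate 173.2 μm/a
ISO 9223 Table 2 (carbon steel): 80 < 173 ≤ 200 μm/a ⇒ C5

C5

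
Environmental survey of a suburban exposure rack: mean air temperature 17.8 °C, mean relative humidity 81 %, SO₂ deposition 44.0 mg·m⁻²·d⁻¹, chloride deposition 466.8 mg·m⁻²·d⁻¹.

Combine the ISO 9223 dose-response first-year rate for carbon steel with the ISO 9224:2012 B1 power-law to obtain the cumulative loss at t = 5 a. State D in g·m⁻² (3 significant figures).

D(5) = 3.24e+03 g·m⁻²

carbon steel: f(T) = -0.054·(T−10) [T>10 °C] = -0.4212
  Pd branch = 1.77·Pd^0.52·e^(0.02·RH+f) = 42 μm/a
  Cl⁻ term: 0.102·466.8^0.62·exp(0.033·81+0.04·17.8) = 136
  r_corr = 42 + 136 = 178 μm/a
Long-term exponent b (ISO 9224 Table 2, B1) = 0.523
  D(5) = 178 × 5^0.523 = 178 × 2.32 = 413 μm
  Mass loss = 413 μm × 7.85 g/cm³ = 3242 g·m⁻²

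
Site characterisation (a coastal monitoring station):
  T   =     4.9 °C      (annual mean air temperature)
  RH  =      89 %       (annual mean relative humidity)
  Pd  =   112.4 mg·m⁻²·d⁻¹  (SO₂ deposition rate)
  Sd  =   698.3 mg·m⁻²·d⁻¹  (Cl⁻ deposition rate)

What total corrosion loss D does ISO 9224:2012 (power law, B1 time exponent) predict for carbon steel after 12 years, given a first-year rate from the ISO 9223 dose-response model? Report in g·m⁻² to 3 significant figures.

D(12) = 5.55e+03 g·m⁻²

carbon steel: temperature factor f = +0.150·(-5.1) = -0.7650
  SO₂ term: 1.77·112.4^0.52·exp(0.02·89-0.7650) = 56.91
  Cl⁻ term: 0.102·698.3^0.62·exp(0.033·89+0.04·4.9) = 135.7
  sum: 56.91 + 135.7 → r_corr = 192.6 μm/a
Long-term exponent b (ISO 9224 Table 2, B1) = 0.523
  D(12) = 192.6 × 12^0.523 = 192.6 × 3.668 = 706.4 μm
  Mass loss = 706.4 μm × 7.85 g/cm³ = 5545 g·m⁻²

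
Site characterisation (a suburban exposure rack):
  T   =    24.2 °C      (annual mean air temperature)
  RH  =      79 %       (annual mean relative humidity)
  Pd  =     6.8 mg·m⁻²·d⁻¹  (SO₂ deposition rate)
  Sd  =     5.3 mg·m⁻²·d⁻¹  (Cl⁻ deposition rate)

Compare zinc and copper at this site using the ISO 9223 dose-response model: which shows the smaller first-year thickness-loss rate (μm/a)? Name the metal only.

zinc: temperature factor f = -0.071·(14.2) = -1.0082
  sulphur-dioxide contribution → 0.4143 μm/a
  chloride contribution → 0.6663 μm/a
  ⇒ r_corr(zinc) = 1.081 μm/a
copper: f(T) = -0.080·(T−10) [T>10 °C] = -1.1360
  sulphur-dioxide contribution → 0.2962 μm/a
  chloride contribution → 0.9045 μm/a
  total first-year rate 1.201 μm/a
Ordering by μm/a: copper (1.2) > zinc (1.08)

zinc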